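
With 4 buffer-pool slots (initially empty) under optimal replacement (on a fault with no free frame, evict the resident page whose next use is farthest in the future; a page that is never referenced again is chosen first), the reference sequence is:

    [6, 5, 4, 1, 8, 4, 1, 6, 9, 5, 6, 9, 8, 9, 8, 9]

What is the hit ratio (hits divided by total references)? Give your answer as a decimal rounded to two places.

6 -> miss, frames {6}
5 -> miss, frames {6,5}
4 -> miss, frames {6,5,4}
1 -> miss, frames {6,5,4,1}
8 -> miss, evict 5, frames {6,4,1,8}
4 -> hit
1 -> hit
6 -> hit
9 -> miss, evict 1, frames {6,4,8,9}
5 -> miss, evict 4, frames {6,8,9,5}
6 -> hit
9 -> hit
8 -> hit
9 -> hit
8 -> hit
9 -> hit
Hits: 9 of 16 references → 9/16 = 0.5625.

0.56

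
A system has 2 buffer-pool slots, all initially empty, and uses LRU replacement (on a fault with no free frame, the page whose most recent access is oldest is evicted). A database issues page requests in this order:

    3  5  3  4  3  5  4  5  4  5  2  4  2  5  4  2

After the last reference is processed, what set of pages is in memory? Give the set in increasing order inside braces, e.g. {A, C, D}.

{2, 4}

3 -> miss, frames [3]
5 -> miss, frames [3, 5]
3 -> hit
4 -> miss, evict 5, frames [3, 4]
3 -> hit
5 -> miss, evict 4, frames [3, 5]
4 -> miss, evict 3, frames [5, 4]
5 -> hit
4 -> hit
5 -> hit
2 -> miss, evict 4, frames [5, 2]
4 -> miss, evict 5, frames [2, 4]
2 -> hit
5 -> miss, evict 4, frames [2, 5]
4 -> miss, evict 2, frames [5, 4]
2 -> miss, evict 5, frames [4, 2]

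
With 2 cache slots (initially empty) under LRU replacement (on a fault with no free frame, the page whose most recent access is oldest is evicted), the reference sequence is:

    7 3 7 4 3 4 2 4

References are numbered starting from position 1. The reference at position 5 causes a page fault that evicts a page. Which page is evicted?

7

pos 1: 7: fault, frames (7)
pos 2: 3: fault, frames (7 3)
pos 3: 7: hit
pos 4: 4: fault, evict 3, frames (7 4)
pos 5: 3: fault, evict 7, frames (4 3)
At position 5, page 7 is evicted.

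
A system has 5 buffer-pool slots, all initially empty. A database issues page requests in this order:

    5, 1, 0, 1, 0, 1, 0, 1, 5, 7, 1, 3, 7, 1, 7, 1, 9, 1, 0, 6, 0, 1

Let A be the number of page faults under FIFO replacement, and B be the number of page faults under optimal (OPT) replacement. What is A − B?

Under FIFO: F F F . . . . . . F . F . . . . F . . F . F → 8 faults.
Under OPT: F F F . . . . . . F . F . . . . F . . F . . → 7 faults.
A − B = 8 − 7 = 1.

1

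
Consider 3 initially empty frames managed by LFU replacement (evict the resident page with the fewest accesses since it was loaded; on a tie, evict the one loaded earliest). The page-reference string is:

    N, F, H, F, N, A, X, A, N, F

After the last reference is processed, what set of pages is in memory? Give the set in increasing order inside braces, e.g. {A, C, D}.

N: fault, frames {N}
F: fault, frames {N,F}
H: fault, frames {N,F,H}
F: hit
N: hit
A: fault, evict H, frames {N,F,A}
X: fault, evict A, frames {N,F,X}
A: fault, evict X, frames {N,F,A}
N: hit
F: hit

{A, F, N}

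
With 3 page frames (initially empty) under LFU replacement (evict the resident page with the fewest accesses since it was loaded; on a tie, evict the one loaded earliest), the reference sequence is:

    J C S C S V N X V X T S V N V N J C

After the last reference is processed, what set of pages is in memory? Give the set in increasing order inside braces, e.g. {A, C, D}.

J -> fault, frames [J]
C -> fault, frames [J, C]
S -> fault, frames [J, C, S]
C -> hit
S -> hit
V -> fault, evict J, frames [C, S, V]
N -> fault, evict V, frames [C, S, N]
X -> fault, evict N, frames [C, S, X]
V -> fault, evict X, frames [C, S, V]
X -> fault, evict V, frames [C, S, X]
T -> fault, evict X, frames [C, S, T]
S -> hit
V -> fault, evict T, frames [C, S, V]
N -> fault, evict V, frames [C, S, N]
V -> fault, evict N, frames [C, S, V]
N -> fault, evict V, frames [C, S, N]
J -> fault, evict N, frames [C, S, J]
C -> hit

{C, J, S}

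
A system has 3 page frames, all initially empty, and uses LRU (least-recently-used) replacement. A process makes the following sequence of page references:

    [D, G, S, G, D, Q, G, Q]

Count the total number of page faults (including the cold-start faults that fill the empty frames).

4

D -> miss, frames {D}
G -> miss, frames {D,G}
S -> miss, frames {D,G,S}
G -> hit
D -> hit
Q -> miss, evict S, frames {G,D,Q}
G -> hit
Q -> hit
Page faults: 4.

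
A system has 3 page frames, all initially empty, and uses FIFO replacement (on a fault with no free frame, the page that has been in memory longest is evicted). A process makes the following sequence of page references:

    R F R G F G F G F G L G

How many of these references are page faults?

R: fault, frames (R)
F: fault, frames (R F)
R: hit
G: fault, frames (R F G)
F: hit
G: hit
F: hit
G: hit
F: hit
G: hit
L: fault, evict R, frames (F G L)
G: hit
Page faults: 4.

4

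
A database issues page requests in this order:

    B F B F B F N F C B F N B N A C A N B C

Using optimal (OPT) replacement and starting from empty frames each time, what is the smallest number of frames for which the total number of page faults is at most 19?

f=1: 20 faults
f=2: 10 faults
f=3: 7 faults
f=4: 5 faults
f=5: 5 faults
Smallest f with faults ≤ 19 is 2.

2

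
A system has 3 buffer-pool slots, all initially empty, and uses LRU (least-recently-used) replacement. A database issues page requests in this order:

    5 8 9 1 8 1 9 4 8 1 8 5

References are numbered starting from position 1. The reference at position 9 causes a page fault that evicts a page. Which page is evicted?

pos 1: 5 -> miss, frames {5}
pos 2: 8 -> miss, frames {5,8}
pos 3: 9 -> miss, frames {5,8,9}
pos 4: 1 -> miss, evict 5, frames {8,9,1}
pos 5: 8 -> hit
pos 6: 1 -> hit
pos 7: 9 -> hit
pos 8: 4 -> miss, evict 8, frames {1,9,4}
pos 9: 8 -> miss, evict 1, frames {9,4,8}
At position 9, page 1 is evicted.

1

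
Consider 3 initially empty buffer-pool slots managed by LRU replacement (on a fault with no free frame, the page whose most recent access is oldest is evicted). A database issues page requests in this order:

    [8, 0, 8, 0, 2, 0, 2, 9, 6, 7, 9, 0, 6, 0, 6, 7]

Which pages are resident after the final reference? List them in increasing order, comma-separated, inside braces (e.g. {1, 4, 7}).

{0, 6, 7}

8: fault, frames {8}
0: fault, frames {8,0}
8: hit
0: hit
2: fault, frames {8,0,2}
0: hit
2: hit
9: fault, evict 8, frames {0,2,9}
6: fault, evict 0, frames {2,9,6}
7: fault, evict 2, frames {9,6,7}
9: hit
0: fault, evict 6, frames {7,9,0}
6: fault, evict 7, frames {9,0,6}
0: hit
6: hit
7: fault, evict 9, frames {0,6,7}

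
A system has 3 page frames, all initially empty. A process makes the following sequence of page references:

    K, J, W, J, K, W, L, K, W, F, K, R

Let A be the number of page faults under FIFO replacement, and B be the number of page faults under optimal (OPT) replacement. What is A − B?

1

Under FIFO: F F F . . . F F . F . F → 7 faults.
Under OPT: F F F . . . F . . F . F → 6 faults.
A − B = 7 − 6 = 1.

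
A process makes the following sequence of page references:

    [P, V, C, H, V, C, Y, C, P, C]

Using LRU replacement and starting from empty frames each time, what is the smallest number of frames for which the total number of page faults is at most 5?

5

f=1: 10 faults
f=2: 8 faults
f=3: 6 faults
f=4: 6 faults
f=5: 5 faults
Smallest f with faults ≤ 5 is 5.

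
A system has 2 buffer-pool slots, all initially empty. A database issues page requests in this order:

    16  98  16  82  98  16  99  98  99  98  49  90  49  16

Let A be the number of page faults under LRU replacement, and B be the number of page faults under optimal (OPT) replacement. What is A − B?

Under LRU: F F . F F F F F . . F F . F → 10 faults.
Under OPT: F F . F . F F . . . F F . F → 8 faults.
A − B = 10 − 8 = 2.

2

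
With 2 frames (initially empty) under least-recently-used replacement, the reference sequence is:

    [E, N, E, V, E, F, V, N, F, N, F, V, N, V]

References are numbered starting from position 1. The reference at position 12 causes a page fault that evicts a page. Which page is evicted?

pos 1: E: miss, frames [E]
pos 2: N: miss, frames [E, N]
pos 3: E: hit
pos 4: V: miss, evict N, frames [E, V]
pos 5: E: hit
pos 6: F: miss, evict V, frames [E, F]
pos 7: V: miss, evict E, frames [F, V]
pos 8: N: miss, evict F, frames [V, N]
pos 9: F: miss, evict V, frames [N, F]
pos 10: N: hit
pos 11: F: hit
pos 12: V: miss, evict N, frames [F, V]
At position 12, page N is evicted.

N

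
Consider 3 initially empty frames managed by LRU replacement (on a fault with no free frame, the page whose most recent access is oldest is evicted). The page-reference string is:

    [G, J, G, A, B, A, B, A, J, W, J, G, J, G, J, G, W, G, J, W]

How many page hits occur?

G -> fault, frames (G)
J -> fault, frames (G J)
G -> hit
A -> fault, frames (J G A)
B -> fault, evict J, frames (G A B)
A -> hit
B -> hit
A -> hit
J -> fault, evict G, frames (B A J)
W -> fault, evict B, frames (A J W)
J -> hit
G -> fault, evict A, frames (W J G)
J -> hit
G -> hit
J -> hit
G -> hit
W -> hit
G -> hit
J -> hit
W -> hit
Hits: 13.

13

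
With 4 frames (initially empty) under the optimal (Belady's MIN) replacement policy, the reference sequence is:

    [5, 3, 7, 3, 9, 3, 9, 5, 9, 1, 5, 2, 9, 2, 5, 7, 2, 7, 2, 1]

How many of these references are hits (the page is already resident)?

5: fault, frames (5)
3: fault, frames (5 3)
7: fault, frames (5 3 7)
3: hit
9: fault, frames (5 3 7 9)
3: hit
9: hit
5: hit
9: hit
1: fault, evict 3, frames (5 7 9 1)
5: hit
2: fault, evict 1, frames (5 7 9 2)
9: hit
2: hit
5: hit
7: hit
2: hit
7: hit
2: hit
1: fault, evict 2, frames (5 7 9 1)
Hits: 13.

13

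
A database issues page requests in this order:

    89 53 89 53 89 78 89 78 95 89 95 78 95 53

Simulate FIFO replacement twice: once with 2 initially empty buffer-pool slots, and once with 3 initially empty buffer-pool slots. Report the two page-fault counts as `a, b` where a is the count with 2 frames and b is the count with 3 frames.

7, 6

2 frames: F F . . . F F . F . . F . F → 7 faults.
3 frames: F F . . . F . . F F . . . F → 6 faults.
6 < 7: adding a frame reduced faults, as is typical.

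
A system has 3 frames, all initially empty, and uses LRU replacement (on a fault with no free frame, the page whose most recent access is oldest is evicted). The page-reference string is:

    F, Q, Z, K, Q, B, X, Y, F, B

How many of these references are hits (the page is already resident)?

1

F -> fault, frames [F]
Q -> fault, frames [F, Q]
Z -> fault, frames [F, Q, Z]
K -> fault, evict F, frames [Q, Z, K]
Q -> hit
B -> fault, evict Z, frames [K, Q, B]
X -> fault, evict K, frames [Q, B, X]
Y -> fault, evict Q, frames [B, X, Y]
F -> fault, evict B, frames [X, Y, F]
B -> fault, evict X, frames [Y, F, B]
Hits: 1.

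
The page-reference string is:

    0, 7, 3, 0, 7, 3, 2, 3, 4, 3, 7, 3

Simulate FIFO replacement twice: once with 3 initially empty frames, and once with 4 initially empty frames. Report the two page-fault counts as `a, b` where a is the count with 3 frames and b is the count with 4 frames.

7, 5

3 frames: F F F . . . F . F . F F → 7 faults.
4 frames: F F F . . . F . F . . . → 5 faults.
5 < 7: adding a frame reduced faults, as is typical.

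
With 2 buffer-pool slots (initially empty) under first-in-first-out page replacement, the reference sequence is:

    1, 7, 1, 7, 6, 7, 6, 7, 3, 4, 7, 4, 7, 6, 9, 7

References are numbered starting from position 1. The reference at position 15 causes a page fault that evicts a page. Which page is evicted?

pos 1: 1: fault, frames (1)
pos 2: 7: fault, frames (1 7)
pos 3: 1: hit
pos 4: 7: hit
pos 5: 6: fault, evict 1, frames (7 6)
pos 6: 7: hit
pos 7: 6: hit
pos 8: 7: hit
pos 9: 3: fault, evict 7, frames (6 3)
pos 10: 4: fault, evict 6, frames (3 4)
pos 11: 7: fault, evict 3, frames (4 7)
pos 12: 4: hit
pos 13: 7: hit
pos 14: 6: fault, evict 4, frames (7 6)
pos 15: 9: fault, evict 7, frames (6 9)
At position 15, page 7 is evicted.

7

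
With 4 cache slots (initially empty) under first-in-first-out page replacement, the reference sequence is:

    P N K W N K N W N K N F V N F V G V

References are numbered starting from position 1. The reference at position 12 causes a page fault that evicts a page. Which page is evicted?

P

pos 1: P -> fault, frames [P]
pos 2: N -> fault, frames [P, N]
pos 3: K -> fault, frames [P, N, K]
pos 4: W -> fault, frames [P, N, K, W]
pos 5: N -> hit
pos 6: K -> hit
pos 7: N -> hit
pos 8: W -> hit
pos 9: N -> hit
pos 10: K -> hit
pos 11: N -> hit
pos 12: F -> fault, evict P, frames [N, K, W, F]
At position 12, page P is evicted.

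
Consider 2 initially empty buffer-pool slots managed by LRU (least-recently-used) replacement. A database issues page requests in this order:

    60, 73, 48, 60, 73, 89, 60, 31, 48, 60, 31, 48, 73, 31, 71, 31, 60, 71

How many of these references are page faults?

17

60: miss, frames (60)
73: miss, frames (60 73)
48: miss, evict 60, frames (73 48)
60: miss, evict 73, frames (48 60)
73: miss, evict 48, frames (60 73)
89: miss, evict 60, frames (73 89)
60: miss, evict 73, frames (89 60)
31: miss, evict 89, frames (60 31)
48: miss, evict 60, frames (31 48)
60: miss, evict 31, frames (48 60)
31: miss, evict 48, frames (60 31)
48: miss, evict 60, frames (31 48)
73: miss, evict 31, frames (48 73)
31: miss, evict 48, frames (73 31)
71: miss, evict 73, frames (31 71)
31: hit
60: miss, evict 71, frames (31 60)
71: miss, evict 31, frames (60 71)
Page faults: 17.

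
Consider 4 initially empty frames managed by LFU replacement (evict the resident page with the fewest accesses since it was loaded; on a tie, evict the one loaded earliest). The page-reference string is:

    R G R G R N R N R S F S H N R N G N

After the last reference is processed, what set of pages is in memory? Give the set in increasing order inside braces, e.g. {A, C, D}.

R -> fault, frames (R)
G -> fault, frames (R G)
R -> hit
G -> hit
R -> hit
N -> fault, frames (R G N)
R -> hit
N -> hit
R -> hit
S -> fault, frames (R G N S)
F -> fault, evict S, frames (R G N F)
S -> fault, evict F, frames (R G N S)
H -> fault, evict S, frames (R G N H)
N -> hit
R -> hit
N -> hit
G -> hit
N -> hit

{G, H, N, R}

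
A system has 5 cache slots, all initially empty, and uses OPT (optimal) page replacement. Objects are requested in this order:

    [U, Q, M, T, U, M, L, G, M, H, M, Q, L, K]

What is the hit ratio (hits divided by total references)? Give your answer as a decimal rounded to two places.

U → fault, frames {U}
Q → fault, frames {U,Q}
M → fault, frames {U,Q,M}
T → fault, frames {U,Q,M,T}
U → hit
M → hit
L → fault, frames {U,Q,M,T,L}
G → fault, evict T, frames {U,Q,M,L,G}
M → hit
H → fault, evict G, frames {U,Q,M,L,H}
M → hit
Q → hit
L → hit
K → fault, evict H, frames {U,Q,M,L,K}
Hits: 6 of 14 references → 6/14 = 0.4286.

0.43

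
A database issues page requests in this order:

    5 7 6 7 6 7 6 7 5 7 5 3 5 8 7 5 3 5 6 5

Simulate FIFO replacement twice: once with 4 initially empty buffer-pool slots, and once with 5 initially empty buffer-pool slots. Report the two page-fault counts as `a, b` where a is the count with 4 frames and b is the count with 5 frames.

4 frames: F F F . . . . . . . . F . F . F . . . . → 6 faults.
5 frames: F F F . . . . . . . . F . F . . . . . . → 5 faults.
5 < 6: adding a frame reduced faults, as is typical.

6, 5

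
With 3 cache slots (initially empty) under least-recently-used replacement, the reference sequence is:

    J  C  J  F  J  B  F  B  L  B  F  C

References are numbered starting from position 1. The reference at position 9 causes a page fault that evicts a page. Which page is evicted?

pos 1: J → miss, frames [J]
pos 2: C → miss, frames [J, C]
pos 3: J → hit
pos 4: F → miss, frames [C, J, F]
pos 5: J → hit
pos 6: B → miss, evict C, frames [F, J, B]
pos 7: F → hit
pos 8: B → hit
pos 9: L → miss, evict J, frames [F, B, L]
At position 9, page J is evicted.

J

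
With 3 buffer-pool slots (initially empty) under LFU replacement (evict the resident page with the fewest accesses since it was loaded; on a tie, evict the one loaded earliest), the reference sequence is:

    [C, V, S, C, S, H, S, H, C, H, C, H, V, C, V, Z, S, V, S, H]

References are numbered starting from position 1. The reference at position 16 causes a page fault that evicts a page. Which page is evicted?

pos 1: C -> fault, frames {C}
pos 2: V -> fault, frames {C,V}
pos 3: S -> fault, frames {C,V,S}
pos 4: C -> hit
pos 5: S -> hit
pos 6: H -> fault, evict V, frames {C,S,H}
pos 7: S -> hit
pos 8: H -> hit
pos 9: C -> hit
pos 10: H -> hit
pos 11: C -> hit
pos 12: H -> hit
pos 13: V -> fault, evict S, frames {C,H,V}
pos 14: C -> hit
pos 15: V -> hit
pos 16: Z -> fault, evict V, frames {C,H,Z}
At position 16, page V is evicted.

V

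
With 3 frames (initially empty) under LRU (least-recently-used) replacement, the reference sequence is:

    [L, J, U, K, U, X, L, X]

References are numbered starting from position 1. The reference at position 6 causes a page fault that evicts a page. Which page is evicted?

pos 1: L -> fault, frames (L)
pos 2: J -> fault, frames (L J)
pos 3: U -> fault, frames (L J U)
pos 4: K -> fault, evict L, frames (J U K)
pos 5: U -> hit
pos 6: X -> fault, evict J, frames (K U X)
At position 6, page J is evicted.

J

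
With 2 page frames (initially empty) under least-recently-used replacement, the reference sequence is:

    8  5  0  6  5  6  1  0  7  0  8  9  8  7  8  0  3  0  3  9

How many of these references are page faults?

8: fault, frames {8}
5: fault, frames {8,5}
0: fault, evict 8, frames {5,0}
6: fault, evict 5, frames {0,6}
5: fault, evict 0, frames {6,5}
6: hit
1: fault, evict 5, frames {6,1}
0: fault, evict 6, frames {1,0}
7: fault, evict 1, frames {0,7}
0: hit
8: fault, evict 7, frames {0,8}
9: fault, evict 0, frames {8,9}
8: hit
7: fault, evict 9, frames {8,7}
8: hit
0: fault, evict 7, frames {8,0}
3: fault, evict 8, frames {0,3}
0: hit
3: hit
9: fault, evict 0, frames {3,9}
Page faults: 14.

14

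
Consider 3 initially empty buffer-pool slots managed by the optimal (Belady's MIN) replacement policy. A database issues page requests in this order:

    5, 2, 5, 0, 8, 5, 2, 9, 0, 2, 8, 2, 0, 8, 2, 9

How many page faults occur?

5: miss, frames [5]
2: miss, frames [5, 2]
5: hit
0: miss, frames [5, 2, 0]
8: miss, evict 0, frames [5, 2, 8]
5: hit
2: hit
9: miss, evict 5, frames [2, 8, 9]
0: miss, evict 9, frames [2, 8, 0]
2: hit
8: hit
2: hit
0: hit
8: hit
2: hit
9: miss, evict 0, frames [2, 8, 9]
Page faults: 7.

7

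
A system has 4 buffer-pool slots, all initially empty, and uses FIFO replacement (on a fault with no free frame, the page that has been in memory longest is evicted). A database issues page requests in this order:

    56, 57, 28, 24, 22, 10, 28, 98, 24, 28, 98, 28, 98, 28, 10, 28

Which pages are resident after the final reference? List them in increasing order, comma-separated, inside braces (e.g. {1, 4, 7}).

56: fault, frames {56}
57: fault, frames {56,57}
28: fault, frames {56,57,28}
24: fault, frames {56,57,28,24}
22: fault, evict 56, frames {57,28,24,22}
10: fault, evict 57, frames {28,24,22,10}
28: hit
98: fault, evict 28, frames {24,22,10,98}
24: hit
28: fault, evict 24, frames {22,10,98,28}
98: hit
28: hit
98: hit
28: hit
10: hit
28: hit

{10, 22, 28, 98}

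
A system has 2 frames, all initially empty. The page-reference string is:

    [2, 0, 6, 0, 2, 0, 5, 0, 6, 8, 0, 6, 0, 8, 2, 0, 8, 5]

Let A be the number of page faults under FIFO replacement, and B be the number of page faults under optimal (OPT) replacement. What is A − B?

Under FIFO: F F F . F F F . F F F F . F F F F F → 15 faults.
Under OPT: F F F . F . F . F F . F . F F . F F → 12 faults.
A − B = 15 − 12 = 3.

3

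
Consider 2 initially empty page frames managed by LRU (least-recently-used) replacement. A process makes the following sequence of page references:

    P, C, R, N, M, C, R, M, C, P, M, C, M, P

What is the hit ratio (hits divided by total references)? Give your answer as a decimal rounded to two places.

P: miss, frames (P)
C: miss, frames (P C)
R: miss, evict P, frames (C R)
N: miss, evict C, frames (R N)
M: miss, evict R, frames (N M)
C: miss, evict N, frames (M C)
R: miss, evict M, frames (C R)
M: miss, evict C, frames (R M)
C: miss, evict R, frames (M C)
P: miss, evict M, frames (C P)
M: miss, evict C, frames (P M)
C: miss, evict P, frames (M C)
M: hit
P: miss, evict C, frames (M P)
Hits: 1 of 14 references → 1/14 = 0.0714.

0.07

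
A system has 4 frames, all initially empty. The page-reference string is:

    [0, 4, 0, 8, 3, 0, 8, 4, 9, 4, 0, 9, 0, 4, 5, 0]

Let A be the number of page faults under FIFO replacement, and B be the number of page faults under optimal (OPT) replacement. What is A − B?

Under FIFO: F F . F F . . . F . F . . F F . → 8 faults.
Under OPT: F F . F F . . . F . . . . . F . → 6 faults.
A − B = 8 − 6 = 2.

2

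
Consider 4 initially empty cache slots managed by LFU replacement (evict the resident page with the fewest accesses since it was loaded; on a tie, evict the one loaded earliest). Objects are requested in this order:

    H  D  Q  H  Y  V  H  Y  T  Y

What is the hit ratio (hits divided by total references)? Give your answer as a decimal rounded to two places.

H -> miss, frames [H]
D -> miss, frames [H, D]
Q -> miss, frames [H, D, Q]
H -> hit
Y -> miss, frames [H, D, Q, Y]
V -> miss, evict D, frames [H, Q, Y, V]
H -> hit
Y -> hit
T -> miss, evict Q, frames [H, Y, V, T]
Y -> hit
Hits: 4 of 10 references → 4/10 = 0.4000.

0.40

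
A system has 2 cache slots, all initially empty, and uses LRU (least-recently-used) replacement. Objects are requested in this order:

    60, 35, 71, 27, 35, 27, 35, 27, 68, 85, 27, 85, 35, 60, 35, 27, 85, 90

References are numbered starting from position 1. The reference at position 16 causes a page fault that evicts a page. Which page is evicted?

60

pos 1: 60 -> fault, frames [60]
pos 2: 35 -> fault, frames [60, 35]
pos 3: 71 -> fault, evict 60, frames [35, 71]
pos 4: 27 -> fault, evict 35, frames [71, 27]
pos 5: 35 -> fault, evict 71, frames [27, 35]
pos 6: 27 -> hit
pos 7: 35 -> hit
pos 8: 27 -> hit
pos 9: 68 -> fault, evict 35, frames [27, 68]
pos 10: 85 -> fault, evict 27, frames [68, 85]
pos 11: 27 -> fault, evict 68, frames [85, 27]
pos 12: 85 -> hit
pos 13: 35 -> fault, evict 27, frames [85, 35]
pos 14: 60 -> fault, evict 85, frames [35, 60]
pos 15: 35 -> hit
pos 16: 27 -> fault, evict 60, frames [35, 27]
At position 16, page 60 is evicted.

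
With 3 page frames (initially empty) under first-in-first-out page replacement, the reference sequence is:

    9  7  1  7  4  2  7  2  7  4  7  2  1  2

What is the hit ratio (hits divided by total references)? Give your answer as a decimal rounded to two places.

0.50

9 -> fault, frames [9]
7 -> fault, frames [9, 7]
1 -> fault, frames [9, 7, 1]
7 -> hit
4 -> fault, evict 9, frames [7, 1, 4]
2 -> fault, evict 7, frames [1, 4, 2]
7 -> fault, evict 1, frames [4, 2, 7]
2 -> hit
7 -> hit
4 -> hit
7 -> hit
2 -> hit
1 -> fault, evict 4, frames [2, 7, 1]
2 -> hit
Hits: 7 of 14 references → 7/14 = 0.5000.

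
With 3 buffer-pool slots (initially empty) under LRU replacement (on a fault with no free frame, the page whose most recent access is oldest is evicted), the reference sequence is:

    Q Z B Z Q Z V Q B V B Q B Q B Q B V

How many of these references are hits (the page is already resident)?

13

Q: miss, frames (Q)
Z: miss, frames (Q Z)
B: miss, frames (Q Z B)
Z: hit
Q: hit
Z: hit
V: miss, evict B, frames (Q Z V)
Q: hit
B: miss, evict Z, frames (V Q B)
V: hit
B: hit
Q: hit
B: hit
Q: hit
B: hit
Q: hit
B: hit
V: hit
Hits: 13.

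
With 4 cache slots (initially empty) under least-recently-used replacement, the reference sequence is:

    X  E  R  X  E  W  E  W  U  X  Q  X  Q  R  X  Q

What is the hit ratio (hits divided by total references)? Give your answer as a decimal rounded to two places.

0.56

X: fault, frames (X)
E: fault, frames (X E)
R: fault, frames (X E R)
X: hit
E: hit
W: fault, frames (R X E W)
E: hit
W: hit
U: fault, evict R, frames (X E W U)
X: hit
Q: fault, evict E, frames (W U X Q)
X: hit
Q: hit
R: fault, evict W, frames (U X Q R)
X: hit
Q: hit
Hits: 9 of 16 references → 9/16 = 0.5625.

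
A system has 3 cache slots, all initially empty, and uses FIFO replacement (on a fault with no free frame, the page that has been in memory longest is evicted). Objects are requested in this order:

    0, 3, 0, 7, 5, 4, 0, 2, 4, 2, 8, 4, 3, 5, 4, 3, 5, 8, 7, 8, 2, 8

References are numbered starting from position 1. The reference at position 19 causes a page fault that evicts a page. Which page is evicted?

pos 1: 0 → miss, frames [0]
pos 2: 3 → miss, frames [0, 3]
pos 3: 0 → hit
pos 4: 7 → miss, frames [0, 3, 7]
pos 5: 5 → miss, evict 0, frames [3, 7, 5]
pos 6: 4 → miss, evict 3, frames [7, 5, 4]
pos 7: 0 → miss, evict 7, frames [5, 4, 0]
pos 8: 2 → miss, evict 5, frames [4, 0, 2]
pos 9: 4 → hit
pos 10: 2 → hit
pos 11: 8 → miss, evict 4, frames [0, 2, 8]
pos 12: 4 → miss, evict 0, frames [2, 8, 4]
pos 13: 3 → miss, evict 2, frames [8, 4, 3]
pos 14: 5 → miss, evict 8, frames [4, 3, 5]
pos 15: 4 → hit
pos 16: 3 → hit
pos 17: 5 → hit
pos 18: 8 → miss, evict 4, frames [3, 5, 8]
pos 19: 7 → miss, evict 3, frames [5, 8, 7]
At position 19, page 3 is evicted.

3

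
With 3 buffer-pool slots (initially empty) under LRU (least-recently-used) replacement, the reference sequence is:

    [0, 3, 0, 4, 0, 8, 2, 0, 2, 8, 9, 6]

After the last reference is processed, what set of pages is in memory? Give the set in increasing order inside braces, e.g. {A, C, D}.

0 -> miss, frames (0)
3 -> miss, frames (0 3)
0 -> hit
4 -> miss, frames (3 0 4)
0 -> hit
8 -> miss, evict 3, frames (4 0 8)
2 -> miss, evict 4, frames (0 8 2)
0 -> hit
2 -> hit
8 -> hit
9 -> miss, evict 0, frames (2 8 9)
6 -> miss, evict 2, frames (8 9 6)

{6, 8, 9}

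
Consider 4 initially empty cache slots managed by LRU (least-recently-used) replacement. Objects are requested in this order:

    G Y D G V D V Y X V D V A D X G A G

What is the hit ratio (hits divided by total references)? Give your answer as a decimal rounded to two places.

0.61

G -> miss, frames (G)
Y -> miss, frames (G Y)
D -> miss, frames (G Y D)
G -> hit
V -> miss, frames (Y D G V)
D -> hit
V -> hit
Y -> hit
X -> miss, evict G, frames (D V Y X)
V -> hit
D -> hit
V -> hit
A -> miss, evict Y, frames (X D V A)
D -> hit
X -> hit
G -> miss, evict V, frames (A D X G)
A -> hit
G -> hit
Hits: 11 of 18 references → 11/18 = 0.6111.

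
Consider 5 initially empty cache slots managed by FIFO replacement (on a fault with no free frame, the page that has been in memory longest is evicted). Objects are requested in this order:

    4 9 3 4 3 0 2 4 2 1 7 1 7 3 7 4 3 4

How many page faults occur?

9

4 -> fault, frames [4]
9 -> fault, frames [4, 9]
3 -> fault, frames [4, 9, 3]
4 -> hit
3 -> hit
0 -> fault, frames [4, 9, 3, 0]
2 -> fault, frames [4, 9, 3, 0, 2]
4 -> hit
2 -> hit
1 -> fault, evict 4, frames [9, 3, 0, 2, 1]
7 -> fault, evict 9, frames [3, 0, 2, 1, 7]
1 -> hit
7 -> hit
3 -> hit
7 -> hit
4 -> fault, evict 3, frames [0, 2, 1, 7, 4]
3 -> fault, evict 0, frames [2, 1, 7, 4, 3]
4 -> hit
Page faults: 9.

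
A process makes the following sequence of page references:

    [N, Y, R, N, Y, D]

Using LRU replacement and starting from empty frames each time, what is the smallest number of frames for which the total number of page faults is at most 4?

3

f=1: 6 faults
f=2: 6 faults
f=3: 4 faults
f=4: 4 faults
Smallest f with faults ≤ 4 is 3.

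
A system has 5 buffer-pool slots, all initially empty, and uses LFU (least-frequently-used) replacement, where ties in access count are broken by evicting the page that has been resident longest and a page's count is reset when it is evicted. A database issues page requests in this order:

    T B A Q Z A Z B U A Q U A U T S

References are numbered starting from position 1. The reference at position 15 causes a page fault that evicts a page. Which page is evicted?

B

pos 1: T -> fault, frames {T}
pos 2: B -> fault, frames {T,B}
pos 3: A -> fault, frames {T,B,A}
pos 4: Q -> fault, frames {T,B,A,Q}
pos 5: Z -> fault, frames {T,B,A,Q,Z}
pos 6: A -> hit
pos 7: Z -> hit
pos 8: B -> hit
pos 9: U -> fault, evict T, frames {B,A,Q,Z,U}
pos 10: A -> hit
pos 11: Q -> hit
pos 12: U -> hit
pos 13: A -> hit
pos 14: U -> hit
pos 15: T -> fault, evict B, frames {A,Q,Z,U,T}
At position 15, page B is evicted.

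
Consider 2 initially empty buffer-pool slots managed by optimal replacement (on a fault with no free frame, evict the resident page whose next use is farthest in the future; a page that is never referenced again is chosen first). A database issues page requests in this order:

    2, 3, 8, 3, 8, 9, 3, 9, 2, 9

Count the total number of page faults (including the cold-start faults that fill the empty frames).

5

2: miss, frames [2]
3: miss, frames [2, 3]
8: miss, evict 2, frames [3, 8]
3: hit
8: hit
9: miss, evict 8, frames [3, 9]
3: hit
9: hit
2: miss, evict 3, frames [9, 2]
9: hit
Page faults: 5.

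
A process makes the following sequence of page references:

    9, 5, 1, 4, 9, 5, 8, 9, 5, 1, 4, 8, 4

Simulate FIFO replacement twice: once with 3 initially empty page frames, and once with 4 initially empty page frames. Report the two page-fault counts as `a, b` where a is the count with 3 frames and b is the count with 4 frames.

3 frames: F F F F F F F . . F F . . → 9 faults.
4 frames: F F F F . . F F F F F F . → 10 faults.
10 > 9: adding a frame increased faults — Belady's anomaly.

9, 10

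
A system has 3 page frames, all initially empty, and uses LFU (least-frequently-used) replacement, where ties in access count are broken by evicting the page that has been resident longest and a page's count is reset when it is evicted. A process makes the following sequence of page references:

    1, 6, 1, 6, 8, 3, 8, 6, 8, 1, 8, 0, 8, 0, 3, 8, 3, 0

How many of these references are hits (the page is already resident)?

1: miss, frames {1}
6: miss, frames {1,6}
1: hit
6: hit
8: miss, frames {1,6,8}
3: miss, evict 8, frames {1,6,3}
8: miss, evict 3, frames {1,6,8}
6: hit
8: hit
1: hit
8: hit
0: miss, evict 1, frames {6,8,0}
8: hit
0: hit
3: miss, evict 0, frames {6,8,3}
8: hit
3: hit
0: miss, evict 3, frames {6,8,0}
Hits: 10.

10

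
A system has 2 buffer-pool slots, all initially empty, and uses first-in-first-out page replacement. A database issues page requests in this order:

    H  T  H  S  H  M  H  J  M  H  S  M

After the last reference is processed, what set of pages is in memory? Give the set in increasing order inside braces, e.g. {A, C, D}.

{M, S}

H: miss, frames {H}
T: miss, frames {H,T}
H: hit
S: miss, evict H, frames {T,S}
H: miss, evict T, frames {S,H}
M: miss, evict S, frames {H,M}
H: hit
J: miss, evict H, frames {M,J}
M: hit
H: miss, evict M, frames {J,H}
S: miss, evict J, frames {H,S}
M: miss, evict H, frames {S,M}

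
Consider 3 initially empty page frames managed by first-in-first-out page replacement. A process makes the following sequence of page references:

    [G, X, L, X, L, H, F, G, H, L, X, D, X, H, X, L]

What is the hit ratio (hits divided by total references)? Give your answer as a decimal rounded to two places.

G: fault, frames (G)
X: fault, frames (G X)
L: fault, frames (G X L)
X: hit
L: hit
H: fault, evict G, frames (X L H)
F: fault, evict X, frames (L H F)
G: fault, evict L, frames (H F G)
H: hit
L: fault, evict H, frames (F G L)
X: fault, evict F, frames (G L X)
D: fault, evict G, frames (L X D)
X: hit
H: fault, evict L, frames (X D H)
X: hit
L: fault, evict X, frames (D H L)
Hits: 5 of 16 references → 5/16 = 0.3125.

0.31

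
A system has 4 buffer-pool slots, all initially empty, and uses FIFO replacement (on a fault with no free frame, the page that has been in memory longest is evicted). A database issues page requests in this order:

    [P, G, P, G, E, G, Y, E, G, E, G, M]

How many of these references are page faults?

P: fault, frames [P]
G: fault, frames [P, G]
P: hit
G: hit
E: fault, frames [P, G, E]
G: hit
Y: fault, frames [P, G, E, Y]
E: hit
G: hit
E: hit
G: hit
M: fault, evict P, frames [G, E, Y, M]
Page faults: 5.

5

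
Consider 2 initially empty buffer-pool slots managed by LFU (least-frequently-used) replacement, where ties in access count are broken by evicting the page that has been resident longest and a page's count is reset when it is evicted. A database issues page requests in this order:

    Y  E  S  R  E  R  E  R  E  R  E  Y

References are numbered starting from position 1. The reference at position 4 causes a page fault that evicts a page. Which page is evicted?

E

pos 1: Y -> fault, frames (Y)
pos 2: E -> fault, frames (Y E)
pos 3: S -> fault, evict Y, frames (E S)
pos 4: R -> fault, evict E, frames (S R)
At position 4, page E is evicted.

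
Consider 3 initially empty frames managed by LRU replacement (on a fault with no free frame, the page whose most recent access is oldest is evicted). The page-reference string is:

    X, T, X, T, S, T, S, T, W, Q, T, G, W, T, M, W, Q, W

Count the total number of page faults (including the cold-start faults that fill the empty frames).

X: fault, frames (X)
T: fault, frames (X T)
X: hit
T: hit
S: fault, frames (X T S)
T: hit
S: hit
T: hit
W: fault, evict X, frames (S T W)
Q: fault, evict S, frames (T W Q)
T: hit
G: fault, evict W, frames (Q T G)
W: fault, evict Q, frames (T G W)
T: hit
M: fault, evict G, frames (W T M)
W: hit
Q: fault, evict T, frames (M W Q)
W: hit
Page faults: 9.

9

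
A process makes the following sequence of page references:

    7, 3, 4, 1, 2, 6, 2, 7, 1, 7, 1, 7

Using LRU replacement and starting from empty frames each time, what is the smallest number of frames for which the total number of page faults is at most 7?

f=1: 12 faults
f=2: 8 faults
f=3: 8 faults
f=4: 7 faults
f=5: 7 faults
f=6: 6 faults
Smallest f with faults ≤ 7 is 4.

4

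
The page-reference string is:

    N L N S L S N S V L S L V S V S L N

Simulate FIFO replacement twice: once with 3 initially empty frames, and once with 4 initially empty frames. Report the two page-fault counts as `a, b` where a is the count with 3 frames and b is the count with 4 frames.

5, 4

3 frames: F F . F . . . . F . . . . . . . . F → 5 faults.
4 frames: F F . F . . . . F . . . . . . . . . → 4 faults.
4 < 5: adding a frame reduced faults, as is typical.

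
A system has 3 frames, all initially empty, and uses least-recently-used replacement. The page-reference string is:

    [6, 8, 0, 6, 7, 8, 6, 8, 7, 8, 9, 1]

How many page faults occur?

7

6 → fault, frames {6}
8 → fault, frames {6,8}
0 → fault, frames {6,8,0}
6 → hit
7 → fault, evict 8, frames {0,6,7}
8 → fault, evict 0, frames {6,7,8}
6 → hit
8 → hit
7 → hit
8 → hit
9 → fault, evict 6, frames {7,8,9}
1 → fault, evict 7, frames {8,9,1}
Page faults: 7.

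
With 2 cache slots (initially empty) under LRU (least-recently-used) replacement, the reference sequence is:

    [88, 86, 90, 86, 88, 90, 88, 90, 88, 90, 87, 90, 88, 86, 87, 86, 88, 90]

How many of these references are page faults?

11

88 → fault, frames (88)
86 → fault, frames (88 86)
90 → fault, evict 88, frames (86 90)
86 → hit
88 → fault, evict 90, frames (86 88)
90 → fault, evict 86, frames (88 90)
88 → hit
90 → hit
88 → hit
90 → hit
87 → fault, evict 88, frames (90 87)
90 → hit
88 → fault, evict 87, frames (90 88)
86 → fault, evict 90, frames (88 86)
87 → fault, evict 88, frames (86 87)
86 → hit
88 → fault, evict 87, frames (86 88)
90 → fault, evict 86, frames (88 90)
Page faults: 11.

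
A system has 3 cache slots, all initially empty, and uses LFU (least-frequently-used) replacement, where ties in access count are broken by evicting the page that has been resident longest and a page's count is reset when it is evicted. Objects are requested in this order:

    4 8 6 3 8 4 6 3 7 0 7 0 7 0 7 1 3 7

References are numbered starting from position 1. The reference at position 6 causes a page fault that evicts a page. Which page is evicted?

pos 1: 4 → miss, frames (4)
pos 2: 8 → miss, frames (4 8)
pos 3: 6 → miss, frames (4 8 6)
pos 4: 3 → miss, evict 4, frames (8 6 3)
pos 5: 8 → hit
pos 6: 4 → miss, evict 6, frames (8 3 4)
At position 6, page 6 is evicted.

6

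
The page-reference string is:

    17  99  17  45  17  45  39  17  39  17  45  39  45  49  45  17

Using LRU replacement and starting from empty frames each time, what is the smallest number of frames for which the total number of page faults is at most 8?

f=1: 16 faults
f=2: 9 faults
f=3: 6 faults
f=4: 5 faults
f=5: 5 faults
Smallest f with faults ≤ 8 is 3.

3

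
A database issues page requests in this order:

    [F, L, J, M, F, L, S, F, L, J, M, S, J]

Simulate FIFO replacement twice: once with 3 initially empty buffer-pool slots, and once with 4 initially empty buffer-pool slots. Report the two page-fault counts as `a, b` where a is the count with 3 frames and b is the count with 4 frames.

9, 10

3 frames: F F F F F F F . . F F . . → 9 faults.
4 frames: F F F F . . F F F F F F . → 10 faults.
10 > 9: adding a frame increased faults — Belady's anomaly.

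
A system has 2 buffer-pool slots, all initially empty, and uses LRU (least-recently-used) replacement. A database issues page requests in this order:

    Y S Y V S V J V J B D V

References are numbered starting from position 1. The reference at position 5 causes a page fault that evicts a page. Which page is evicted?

Y

pos 1: Y: miss, frames (Y)
pos 2: S: miss, frames (Y S)
pos 3: Y: hit
pos 4: V: miss, evict S, frames (Y V)
pos 5: S: miss, evict Y, frames (V S)
At position 5, page Y is evicted.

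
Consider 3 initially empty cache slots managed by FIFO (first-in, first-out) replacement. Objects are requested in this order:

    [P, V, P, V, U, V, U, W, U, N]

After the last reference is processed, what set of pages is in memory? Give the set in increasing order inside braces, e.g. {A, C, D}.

{N, U, W}

P -> miss, frames [P]
V -> miss, frames [P, V]
P -> hit
V -> hit
U -> miss, frames [P, V, U]
V -> hit
U -> hit
W -> miss, evict P, frames [V, U, W]
U -> hit
N -> miss, evict V, frames [U, W, N]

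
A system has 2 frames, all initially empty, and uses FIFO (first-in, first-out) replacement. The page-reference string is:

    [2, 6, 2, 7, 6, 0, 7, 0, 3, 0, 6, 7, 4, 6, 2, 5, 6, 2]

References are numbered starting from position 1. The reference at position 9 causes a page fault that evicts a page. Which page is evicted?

pos 1: 2 -> fault, frames (2)
pos 2: 6 -> fault, frames (2 6)
pos 3: 2 -> hit
pos 4: 7 -> fault, evict 2, frames (6 7)
pos 5: 6 -> hit
pos 6: 0 -> fault, evict 6, frames (7 0)
pos 7: 7 -> hit
pos 8: 0 -> hit
pos 9: 3 -> fault, evict 7, frames (0 3)
At position 9, page 7 is evicted.

7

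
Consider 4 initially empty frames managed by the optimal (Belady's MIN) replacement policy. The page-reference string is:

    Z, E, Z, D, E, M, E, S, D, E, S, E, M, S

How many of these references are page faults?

Z → fault, frames {Z}
E → fault, frames {Z,E}
Z → hit
D → fault, frames {Z,E,D}
E → hit
M → fault, frames {Z,E,D,M}
E → hit
S → fault, evict Z, frames {E,D,M,S}
D → hit
E → hit
S → hit
E → hit
M → hit
S → hit
Page faults: 5.

5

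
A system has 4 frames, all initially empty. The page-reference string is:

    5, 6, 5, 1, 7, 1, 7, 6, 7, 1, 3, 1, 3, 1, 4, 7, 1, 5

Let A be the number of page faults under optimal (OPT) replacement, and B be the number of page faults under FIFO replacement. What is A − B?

-1

Under OPT: F F . F F . . . . . F . . . F . . . → 6 faults.
Under FIFO: F F . F F . . . . . F . . . F . . F → 7 faults.
A − B = 6 − 7 = -1.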